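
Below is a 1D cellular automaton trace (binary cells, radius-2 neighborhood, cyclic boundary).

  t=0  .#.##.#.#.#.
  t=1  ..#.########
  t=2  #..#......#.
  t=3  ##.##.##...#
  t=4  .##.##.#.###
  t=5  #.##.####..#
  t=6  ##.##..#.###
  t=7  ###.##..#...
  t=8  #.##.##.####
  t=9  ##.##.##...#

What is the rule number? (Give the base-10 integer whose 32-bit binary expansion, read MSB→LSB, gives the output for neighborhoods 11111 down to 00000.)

  ##### -> .   bit 31 = 0  t=1,i=6
  ####. -> #   bit 30 = 1  t=1,i=10
  ###.# -> #   bit 29 = 1  t=3,i=1
  ###.. -> .   bit 28 = 0  t=1,i=11
  ##.## -> #   bit 27 = 1  t=3,i=2
  ##.#. -> #   bit 26 = 1  t=0,i=5
  ##..# -> #   bit 25 = 1  t=1,i=0
  ##... -> .   bit 24 = 0  t=3,i=8
  #.### -> .   bit 23 = 0  t=1,i=4
  #.##. -> .   bit 22 = 0  t=0,i=3
  #.#.# -> #   bit 21 = 1  t=0,i=6
  #.#.. -> #   bit 20 = 1  t=0,i=10
  #..## -> #   bit 19 = 1  t=5,i=10
  #..#. -> .   bit 18 = 0  t=0,i=0
  #...# -> #   bit 17 = 1  t=3,i=9
  #.... -> .   bit 16 = 0  t=2,i=5
  .#### -> .   bit 15 = 0  t=1,i=5
  .###. -> .   bit 14 = 0  t=3,i=0
  .##.# -> #   bit 13 = 1  t=0,i=4
  .##.. -> #   bit 12 = 1  t=3,i=7
  .#.## -> #   bit 11 = 1  t=0,i=2
  .#.#. -> #   bit 10 = 1  t=0,i=7
  .#..# -> #   bit 9 = 1  t=0,i=11
  .#... -> #   bit 8 = 1  t=2,i=4
  ..### -> #   bit 7 = 1  t=3,i=11
  ..##. -> #   bit 6 = 1  t=5,i=11
  ..#.# -> .   bit 5 = 0  t=0,i=1
  ..#.. -> #   bit 4 = 1  t=2,i=3
  ...## -> #   bit 3 = 1  t=3,i=10
  ...#. -> .   bit 2 = 0  t=2,i=9
  ....# -> .   bit 1 = 0  t=2,i=8
  ..... -> #   bit 0 = 1  t=2,i=6
  bits 01101110001110100011111111011001 = 1849311193

1849311193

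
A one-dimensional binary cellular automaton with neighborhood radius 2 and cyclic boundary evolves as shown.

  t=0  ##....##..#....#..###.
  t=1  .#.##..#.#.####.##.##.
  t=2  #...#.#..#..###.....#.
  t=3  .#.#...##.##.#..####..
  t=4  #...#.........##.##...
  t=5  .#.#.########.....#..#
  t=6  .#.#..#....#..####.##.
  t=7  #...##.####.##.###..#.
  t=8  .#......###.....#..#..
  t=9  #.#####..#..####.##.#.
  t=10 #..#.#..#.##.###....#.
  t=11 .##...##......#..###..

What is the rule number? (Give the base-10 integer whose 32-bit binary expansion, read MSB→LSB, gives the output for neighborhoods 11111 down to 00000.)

1613615879

  nb #####: next=.  (t=5,i=7, bit31=0)
  nb ####.: next=#  (t=1,i=13, bit30=1)
  nb ###.#: next=#  (t=0,i=20, bit29=1)
  nb ###..: next=.  (t=2,i=14, bit28=0)
  nb ##.##: next=.  (t=0,i=21, bit27=0)
  nb ##.#.: next=.  (t=3,i=12, bit26=0)
  nb ##..#: next=.  (t=0,i=8, bit25=0)
  nb ##...: next=.  (t=0,i=2, bit24=0)
  nb #.###: next=.  (t=1,i=11, bit23=0)
  nb #.##.: next=.  (t=0,i=0, bit22=0)
  nb #.#.#: next=#  (t=1,i=9, bit21=1)
  nb #.#..: next=.  (t=2,i=0, bit20=0)
  nb #..##: next=#  (t=0,i=17, bit19=1)
  nb #..#.: next=#  (t=0,i=9, bit18=1)
  nb #...#: next=.  (t=2,i=2, bit17=0)
  nb #....: next=#  (t=0,i=3, bit16=1)
  nb .####: next=#  (t=1,i=12, bit15=1)
  nb .###.: next=#  (t=0,i=19, bit14=1)
  nb .##.#: next=.  (t=1,i=17, bit13=0)
  nb .##..: next=#  (t=0,i=1, bit12=1)
  nb .#.##: next=.  (t=1,i=2, bit11=0)
  nb .#.#.: next=.  (t=1,i=8, bit10=0)
  nb .#..#: next=#  (t=0,i=16, bit9=1)
  nb .#...: next=#  (t=0,i=11, bit8=1)
  nb ..###: next=.  (t=0,i=18, bit7=0)
  nb ..##.: next=.  (t=0,i=6, bit6=0)
  nb ..#.#: next=.  (t=1,i=1, bit5=0)
  nb ..#..: next=.  (t=0,i=10, bit4=0)
  nb ...##: next=.  (t=0,i=5, bit3=0)
  nb ...#.: next=#  (t=0,i=14, bit2=1)
  nb ....#: next=#  (t=0,i=4, bit1=1)
  nb .....: next=#  (t=2,i=17, bit0=1)
  bits 01100000001011011101001100000111 = 1613615879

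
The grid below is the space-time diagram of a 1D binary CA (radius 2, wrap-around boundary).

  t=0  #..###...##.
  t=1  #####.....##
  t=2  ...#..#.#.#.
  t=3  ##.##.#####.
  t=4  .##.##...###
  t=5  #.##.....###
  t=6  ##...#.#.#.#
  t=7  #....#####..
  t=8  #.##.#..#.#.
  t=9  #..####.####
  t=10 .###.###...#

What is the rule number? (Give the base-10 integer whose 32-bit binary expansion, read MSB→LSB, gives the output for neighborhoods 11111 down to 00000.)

1849255602

  [31] ##### => .  t=1,i=0
  [30] ####. => #  t=1,i=3
  [29] ###.# => #  t=3,i=10
  [28] ###.. => .  t=0,i=5
  [27] ##.## => #  t=3,i=2
  [26] ##.#. => #  t=0,i=11
  [25] ##..# => #  t=7,i=10
  [24] ##... => .  t=0,i=6
  [23] #.### => .  t=3,i=6
  [22] #.##. => .  t=3,i=0
  [21] #.#.# => #  t=2,i=8
  [20] #.#.. => #  t=0,i=0
  [19] #..## => #  t=0,i=2
  [18] #..#. => .  t=2,i=5
  [17] #...# => .  t=0,i=7
  [16] #.... => #  t=1,i=6
  [15] .#### => .  t=1,i=11
  [14] .###. => #  t=0,i=4
  [13] .##.# => #  t=0,i=10
  [12] .##.. => .  t=4,i=5
  [11] .#.## => .  t=6,i=10
  [10] .#.#. => #  t=2,i=7
  [9] .#..# => #  t=0,i=1
  [8] .#... => .  t=2,i=11
  [7] ..### => #  t=0,i=3
  [6] ..##. => .  t=0,i=9
  [5] ..#.# => #  t=2,i=6
  [4] ..#.. => #  t=2,i=3
  [3] ...## => .  t=0,i=8
  [2] ...#. => .  t=2,i=2
  [1] ....# => #  t=1,i=8
  [0] ..... => .  t=1,i=7
  bits 01101110001110010110011010110010 = 1849255602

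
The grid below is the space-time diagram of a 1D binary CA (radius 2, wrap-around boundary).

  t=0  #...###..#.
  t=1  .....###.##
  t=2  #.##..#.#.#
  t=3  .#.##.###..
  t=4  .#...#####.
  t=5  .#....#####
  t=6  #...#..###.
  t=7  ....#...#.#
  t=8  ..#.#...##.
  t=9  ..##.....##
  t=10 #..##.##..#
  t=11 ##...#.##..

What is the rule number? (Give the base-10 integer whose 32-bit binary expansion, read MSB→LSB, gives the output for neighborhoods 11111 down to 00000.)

3751859251

  #####|#  b31=1 t=4,i=7
  ####.|#  b30=1 t=4,i=8
  ###.#|.  b29=0 t=1,i=7
  ###..|#  b28=1 t=0,i=6
  ##.##|#  b27=1 t=1,i=8
  ##.#.|#  b26=1 t=5,i=0
  ##..#|#  b25=1 t=0,i=7
  ##...|#  b24=1 t=1,i=0
  #.###|#  b23=1 t=3,i=6
  #.##.|.  b22=0 t=1,i=9
  #.#.#|#  b21=1 t=2,i=8
  #.#..|.  b20=0 t=0,i=0
  #..##|.  b19=0 t=6,i=6
  #..#.|.  b18=0 t=0,i=8
  #...#|.  b17=0 t=0,i=2
  #....|.  b16=0 t=1,i=1
  .####|#  b15=1 t=4,i=6
  .###.|#  b14=1 t=0,i=5
  .##.#|.  b13=0 t=2,i=0
  .##..|#  b12=1 t=1,i=10
  .#.##|.  b11=0 t=2,i=9
  .#.#.|#  b10=1 t=0,i=10
  .#..#|.  b9=0 t=6,i=5
  .#...|.  b8=0 t=0,i=1
  ..###|.  b7=0 t=0,i=4
  ..##.|.  b6=0 t=8,i=8
  ..#.#|#  b5=1 t=0,i=9
  ..#..|#  b4=1 t=4,i=1
  ...##|.  b3=0 t=0,i=3
  ...#.|.  b2=0 t=3,i=0
  ....#|#  b1=1 t=1,i=3
  .....|#  b0=1 t=1,i=2
  bits 11011111101000001101010000110011 = 3751859251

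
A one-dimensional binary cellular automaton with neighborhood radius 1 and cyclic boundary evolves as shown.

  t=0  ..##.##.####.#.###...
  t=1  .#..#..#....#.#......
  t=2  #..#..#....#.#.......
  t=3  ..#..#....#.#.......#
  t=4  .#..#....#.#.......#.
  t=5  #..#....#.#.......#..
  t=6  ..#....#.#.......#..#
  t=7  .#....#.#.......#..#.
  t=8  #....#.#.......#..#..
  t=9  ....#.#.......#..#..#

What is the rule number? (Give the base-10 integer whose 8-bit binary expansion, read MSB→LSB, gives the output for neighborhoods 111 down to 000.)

  ### -> .   bit 7 = 0  t=0,i=9
  ##. -> .   bit 6 = 0  t=0,i=3
  #.# -> #   bit 5 = 1  t=0,i=4
  #.. -> .   bit 4 = 0  t=0,i=18
  .## -> .   bit 3 = 0  t=0,i=2
  .#. -> .   bit 2 = 0  t=0,i=13
  ..# -> #   bit 1 = 1  t=0,i=1
  ... -> .   bit 0 = 0  t=0,i=0
  bits 00100010 = 34

34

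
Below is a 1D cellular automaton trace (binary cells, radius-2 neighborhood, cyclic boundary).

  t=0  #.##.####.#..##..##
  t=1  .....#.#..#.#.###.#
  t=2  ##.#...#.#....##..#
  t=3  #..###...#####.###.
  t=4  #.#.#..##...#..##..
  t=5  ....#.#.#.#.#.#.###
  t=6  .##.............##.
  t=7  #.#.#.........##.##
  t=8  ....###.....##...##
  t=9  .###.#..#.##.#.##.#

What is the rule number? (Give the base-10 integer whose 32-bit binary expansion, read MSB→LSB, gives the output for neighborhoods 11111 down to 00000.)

  #####|.  b31=0 t=3,i=11
  ####.|#  b30=1 t=0,i=7
  ###.#|.  b29=0 t=0,i=0
  ###..|.  b28=0 t=3,i=5
  ##.##|.  b27=0 t=0,i=1
  ##.#.|.  b26=0 t=0,i=9
  ##..#|#  b25=1 t=0,i=15
  ##...|.  b24=0 t=3,i=6
  #.###|#  b23=1 t=0,i=5
  #.##.|.  b22=0 t=0,i=2
  #.#.#|.  b21=0 t=1,i=12
  #.#..|#  b20=1 t=0,i=10
  #..##|#  b19=1 t=0,i=12
  #..#.|#  b18=1 t=1,i=9
  #...#|#  b17=1 t=2,i=5
  #....|#  b16=1 t=1,i=1
  .####|.  b15=0 t=0,i=6
  .###.|#  b14=1 t=0,i=18
  .##.#|.  b13=0 t=0,i=3
  .##..|#  b12=1 t=0,i=14
  .#.##|.  b11=0 t=1,i=13
  .#.#.|.  b10=0 t=1,i=6
  .#..#|.  b9=0 t=0,i=11
  .#...|#  b8=1 t=1,i=0
  ..###|.  b7=0 t=0,i=17
  ..##.|.  b6=0 t=0,i=13
  ..#.#|.  b5=0 t=1,i=5
  ..#..|#  b4=1 t=4,i=12
  ...##|#  b3=1 t=2,i=13
  ...#.|.  b2=0 t=1,i=4
  ....#|#  b1=1 t=1,i=3
  .....|.  b0=0 t=1,i=2
  bits 01000010100111110101000100011010 = 1117737242

1117737242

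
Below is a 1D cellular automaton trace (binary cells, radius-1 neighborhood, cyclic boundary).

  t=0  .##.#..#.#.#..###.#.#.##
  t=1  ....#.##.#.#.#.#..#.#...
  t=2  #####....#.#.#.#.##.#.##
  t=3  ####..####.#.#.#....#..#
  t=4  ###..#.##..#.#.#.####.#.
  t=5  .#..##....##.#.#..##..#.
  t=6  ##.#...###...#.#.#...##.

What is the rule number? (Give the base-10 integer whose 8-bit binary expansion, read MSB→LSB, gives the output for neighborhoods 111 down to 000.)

135

  ###|#  b7=1 t=0,i=15
  ##.|.  b6=0 t=0,i=2
  #.#|.  b5=0 t=0,i=0
  #..|.  b4=0 t=0,i=5
  .##|.  b3=0 t=0,i=1
  .#.|#  b2=1 t=0,i=4
  ..#|#  b1=1 t=0,i=6
  ...|#  b0=1 t=1,i=0
  bits 10000111 = 135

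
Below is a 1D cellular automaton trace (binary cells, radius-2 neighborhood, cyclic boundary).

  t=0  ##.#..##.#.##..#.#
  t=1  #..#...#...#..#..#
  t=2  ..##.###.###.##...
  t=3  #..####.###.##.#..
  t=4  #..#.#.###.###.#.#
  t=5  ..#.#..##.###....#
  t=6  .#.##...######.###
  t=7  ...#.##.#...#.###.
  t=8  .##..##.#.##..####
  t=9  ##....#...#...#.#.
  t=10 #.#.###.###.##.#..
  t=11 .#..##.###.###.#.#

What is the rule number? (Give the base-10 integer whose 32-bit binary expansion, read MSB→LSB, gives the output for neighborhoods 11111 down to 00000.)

  #####|.  b31=0 t=6,i=10
  ####.|#  b30=1 t=3,i=5
  ###.#|.  b29=0 t=0,i=1
  ###..|#  b28=1 t=5,i=12
  ##.##|#  b27=1 t=2,i=4
  ##.#.|.  b26=0 t=0,i=2
  ##..#|.  b25=0 t=0,i=13
  ##...|#  b24=1 t=2,i=15
  #.###|#  b23=1 t=0,i=17
  #.##.|#  b22=1 t=0,i=11
  #.#.#|.  b21=0 t=0,i=9
  #.#..|#  b20=1 t=0,i=3
  #..##|.  b19=0 t=0,i=5
  #..#.|#  b18=1 t=0,i=14
  #...#|#  b17=1 t=1,i=5
  #....|.  b16=0 t=2,i=16
  .####|.  b15=0 t=3,i=4
  .###.|#  b14=1 t=0,i=0
  .##.#|#  b13=1 t=0,i=7
  .##..|.  b12=0 t=0,i=12
  .#.##|.  b11=0 t=0,i=10
  .#.#.|#  b10=1 t=4,i=4
  .#..#|.  b9=0 t=0,i=4
  .#...|.  b8=0 t=1,i=4
  ..###|#  b7=1 t=3,i=3
  ..##.|.  b6=0 t=0,i=6
  ..#.#|.  b5=0 t=0,i=15
  ..#..|#  b4=1 t=1,i=3
  ...##|.  b3=0 t=2,i=1
  ...#.|#  b2=1 t=1,i=6
  ....#|#  b1=1 t=2,i=0
  .....|.  b0=0 t=2,i=17
  bits 01011001110101100110010010010110 = 1507222678

1507222678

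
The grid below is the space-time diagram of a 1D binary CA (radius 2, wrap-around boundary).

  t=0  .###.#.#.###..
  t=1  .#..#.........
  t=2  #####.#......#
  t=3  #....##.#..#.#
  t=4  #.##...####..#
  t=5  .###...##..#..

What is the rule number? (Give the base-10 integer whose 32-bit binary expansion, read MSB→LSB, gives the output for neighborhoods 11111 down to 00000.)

  ##### -> .   bit 31 = 0  t=2,i=1
  ####. -> .   bit 30 = 0  t=2,i=3
  ###.# -> .   bit 29 = 0  t=0,i=3
  ###.. -> .   bit 28 = 0  t=0,i=11
  ##.## -> #   bit 27 = 1  t=4,i=1
  ##.#. -> #   bit 26 = 1  t=0,i=4
  ##..# -> #   bit 25 = 1  t=4,i=11
  ##... -> .   bit 24 = 0  t=0,i=12
  #.### -> .   bit 23 = 0  t=0,i=9
  #.##. -> #   bit 22 = 1  t=3,i=13
  #.#.# -> .   bit 21 = 0  t=0,i=5
  #.#.. -> #   bit 20 = 1  t=2,i=6
  #..## -> .   bit 19 = 0  t=4,i=12
  #..#. -> #   bit 18 = 1  t=1,i=3
  #...# -> .   bit 17 = 0  t=0,i=13
  #.... -> #   bit 16 = 1  t=1,i=6
  .#### -> #   bit 15 = 1  t=2,i=0
  .###. -> .   bit 14 = 0  t=0,i=2
  .##.# -> .   bit 13 = 0  t=3,i=6
  .##.. -> #   bit 12 = 1  t=3,i=0
  .#.## -> .   bit 11 = 0  t=0,i=8
  .#.#. -> .   bit 10 = 0  t=0,i=6
  .#..# -> #   bit 9 = 1  t=1,i=2
  .#... -> .   bit 8 = 0  t=1,i=5
  ..### -> #   bit 7 = 1  t=0,i=1
  ..##. -> .   bit 6 = 0  t=3,i=5
  ..#.# -> .   bit 5 = 0  t=3,i=11
  ..#.. -> #   bit 4 = 1  t=1,i=1
  ...## -> .   bit 3 = 0  t=0,i=0
  ...#. -> #   bit 2 = 1  t=1,i=0
  ....# -> #   bit 1 = 1  t=1,i=13
  ..... -> .   bit 0 = 0  t=1,i=7
  bits 00001110010101011001001010010110 = 240489110

240489110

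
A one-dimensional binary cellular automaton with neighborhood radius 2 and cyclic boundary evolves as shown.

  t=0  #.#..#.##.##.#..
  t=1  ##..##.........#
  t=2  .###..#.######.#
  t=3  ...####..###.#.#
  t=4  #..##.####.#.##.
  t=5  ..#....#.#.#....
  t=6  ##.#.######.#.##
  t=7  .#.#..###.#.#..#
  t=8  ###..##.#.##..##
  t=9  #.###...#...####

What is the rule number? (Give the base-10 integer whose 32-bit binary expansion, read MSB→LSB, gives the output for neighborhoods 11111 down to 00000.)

3006039463

  nb #####: next=#  (t=2,i=10, bit31=1)
  nb ####.: next=.  (t=2,i=12, bit30=0)
  nb ###.#: next=#  (t=2,i=13, bit29=1)
  nb ###..: next=#  (t=1,i=1, bit28=1)
  nb ##.##: next=.  (t=0,i=9, bit27=0)
  nb ##.#.: next=.  (t=0,i=12, bit26=0)
  nb ##..#: next=#  (t=1,i=2, bit25=1)
  nb ##...: next=#  (t=1,i=6, bit24=1)
  nb #.###: next=.  (t=2,i=1, bit23=0)
  nb #.##.: next=.  (t=0,i=7, bit22=0)
  nb #.#.#: next=#  (t=2,i=15, bit21=1)
  nb #.#..: next=.  (t=0,i=2, bit20=0)
  nb #..##: next=#  (t=1,i=3, bit19=1)
  nb #..#.: next=#  (t=0,i=4, bit18=1)
  nb #...#: next=.  (t=3,i=1, bit17=0)
  nb #....: next=.  (t=1,i=7, bit16=0)
  nb .####: next=#  (t=2,i=9, bit15=1)
  nb .###.: next=.  (t=1,i=0, bit14=0)
  nb .##.#: next=.  (t=0,i=8, bit13=0)
  nb .##..: next=.  (t=1,i=5, bit12=0)
  nb .#.##: next=.  (t=0,i=6, bit11=0)
  nb .#.#.: next=#  (t=0,i=1, bit10=1)
  nb .#..#: next=.  (t=0,i=3, bit9=0)
  nb .#...: next=#  (t=3,i=0, bit8=1)
  nb ..###: next=#  (t=1,i=15, bit7=1)
  nb ..##.: next=.  (t=1,i=4, bit6=0)
  nb ..#.#: next=#  (t=0,i=0, bit5=1)
  nb ..#..: next=.  (t=5,i=2, bit4=0)
  nb ...##: next=.  (t=1,i=14, bit3=0)
  nb ...#.: next=#  (t=5,i=1, bit2=1)
  nb ....#: next=#  (t=1,i=13, bit1=1)
  nb .....: next=#  (t=1,i=8, bit0=1)
  bits 10110011001011001000010110100111 = 3006039463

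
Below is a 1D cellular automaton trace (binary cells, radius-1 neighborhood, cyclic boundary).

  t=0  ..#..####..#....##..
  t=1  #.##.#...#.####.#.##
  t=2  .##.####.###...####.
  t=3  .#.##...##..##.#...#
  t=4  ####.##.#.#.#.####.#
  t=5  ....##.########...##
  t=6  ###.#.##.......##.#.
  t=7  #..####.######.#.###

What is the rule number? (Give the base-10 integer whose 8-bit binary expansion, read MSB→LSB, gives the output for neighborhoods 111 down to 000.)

  [7] ### => .  t=0,i=6
  [6] ##. => .  t=0,i=8
  [5] #.# => #  t=1,i=1
  [4] #.. => #  t=0,i=3
  [3] .## => #  t=0,i=5
  [2] .#. => #  t=0,i=2
  [1] ..# => .  t=0,i=1
  [0] ... => #  t=0,i=0
  bits 00111101 = 61

61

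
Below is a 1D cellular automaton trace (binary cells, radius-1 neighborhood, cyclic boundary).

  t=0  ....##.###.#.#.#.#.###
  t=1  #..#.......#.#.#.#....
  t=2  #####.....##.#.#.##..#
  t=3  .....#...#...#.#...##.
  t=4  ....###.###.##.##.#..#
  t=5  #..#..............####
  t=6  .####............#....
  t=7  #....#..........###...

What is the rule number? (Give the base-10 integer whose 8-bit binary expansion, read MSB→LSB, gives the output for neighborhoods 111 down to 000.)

22

  ### -> .   bit 7 = 0  t=0,i=8
  ##. -> .   bit 6 = 0  t=0,i=5
  #.# -> .   bit 5 = 0  t=0,i=6
  #.. -> #   bit 4 = 1  t=0,i=0
  .## -> .   bit 3 = 0  t=0,i=4
  .#. -> #   bit 2 = 1  t=0,i=11
  ..# -> #   bit 1 = 1  t=0,i=3
  ... -> .   bit 0 = 0  t=0,i=1
  bits 00010110 = 22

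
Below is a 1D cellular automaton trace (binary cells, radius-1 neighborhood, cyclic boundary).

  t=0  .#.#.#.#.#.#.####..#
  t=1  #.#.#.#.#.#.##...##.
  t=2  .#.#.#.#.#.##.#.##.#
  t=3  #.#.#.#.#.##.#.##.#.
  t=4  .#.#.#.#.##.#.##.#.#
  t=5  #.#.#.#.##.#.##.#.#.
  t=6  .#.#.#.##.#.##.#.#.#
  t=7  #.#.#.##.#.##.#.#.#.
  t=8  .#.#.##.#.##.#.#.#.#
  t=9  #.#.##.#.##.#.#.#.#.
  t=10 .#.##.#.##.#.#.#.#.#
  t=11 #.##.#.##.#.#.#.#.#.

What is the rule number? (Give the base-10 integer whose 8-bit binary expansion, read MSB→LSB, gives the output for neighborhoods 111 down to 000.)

58

  ###|.  b7=0 t=0,i=14
  ##.|.  b6=0 t=0,i=16
  #.#|#  b5=1 t=0,i=0
  #..|#  b4=1 t=0,i=17
  .##|#  b3=1 t=0,i=13
  .#.|.  b2=0 t=0,i=1
  ..#|#  b1=1 t=0,i=18
  ...|.  b0=0 t=1,i=15
  bits 00111010 = 58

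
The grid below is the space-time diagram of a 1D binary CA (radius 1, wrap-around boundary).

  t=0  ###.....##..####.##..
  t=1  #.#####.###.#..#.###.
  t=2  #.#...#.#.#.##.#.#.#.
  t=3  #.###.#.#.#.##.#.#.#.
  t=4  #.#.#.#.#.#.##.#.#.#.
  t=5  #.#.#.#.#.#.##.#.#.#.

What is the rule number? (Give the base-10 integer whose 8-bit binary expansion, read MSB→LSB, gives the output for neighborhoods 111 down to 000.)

  ###|.  b7=0 t=0,i=1
  ##.|#  b6=1 t=0,i=2
  #.#|.  b5=0 t=0,i=16
  #..|#  b4=1 t=0,i=3
  .##|#  b3=1 t=0,i=0
  .#.|#  b2=1 t=1,i=0
  ..#|.  b1=0 t=0,i=7
  ...|#  b0=1 t=0,i=4
  bits 01011101 = 93

93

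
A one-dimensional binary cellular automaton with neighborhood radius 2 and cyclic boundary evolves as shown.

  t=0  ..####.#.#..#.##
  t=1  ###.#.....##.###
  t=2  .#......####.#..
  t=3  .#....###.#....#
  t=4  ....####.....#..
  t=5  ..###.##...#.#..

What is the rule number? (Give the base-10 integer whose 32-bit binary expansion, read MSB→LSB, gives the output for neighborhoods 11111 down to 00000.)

1389263578

  ##### -> .   bit 31 = 0  t=1,i=0
  ####. -> #   bit 30 = 1  t=0,i=4
  ###.# -> .   bit 29 = 0  t=0,i=5
  ###.. -> #   bit 28 = 1  t=4,i=7
  ##.## -> .   bit 27 = 0  t=1,i=12
  ##.#. -> .   bit 26 = 0  t=0,i=6
  ##..# -> #   bit 25 = 1  t=0,i=0
  ##... -> .   bit 24 = 0  t=4,i=8
  #.### -> #   bit 23 = 1  t=1,i=13
  #.##. -> #   bit 22 = 1  t=0,i=14
  #.#.# -> .   bit 21 = 0  t=0,i=7
  #.#.. -> .   bit 20 = 0  t=0,i=9
  #..## -> #   bit 19 = 1  t=0,i=1
  #..#. -> #   bit 18 = 1  t=0,i=11
  #...# -> #   bit 17 = 1  t=2,i=15
  #.... -> .   bit 16 = 0  t=1,i=6
  .#### -> .   bit 15 = 0  t=0,i=3
  .###. -> #   bit 14 = 1  t=3,i=7
  .##.# -> #   bit 13 = 1  t=1,i=11
  .##.. -> #   bit 12 = 1  t=0,i=15
  .#.## -> #   bit 11 = 1  t=0,i=13
  .#.#. -> .   bit 10 = 0  t=0,i=8
  .#..# -> #   bit 9 = 1  t=0,i=10
  .#... -> .   bit 8 = 0  t=1,i=5
  ..### -> #   bit 7 = 1  t=0,i=2
  ..##. -> #   bit 6 = 1  t=1,i=10
  ..#.# -> .   bit 5 = 0  t=0,i=12
  ..#.. -> #   bit 4 = 1  t=2,i=1
  ...## -> #   bit 3 = 1  t=1,i=9
  ...#. -> .   bit 2 = 0  t=2,i=0
  ....# -> #   bit 1 = 1  t=1,i=8
  ..... -> .   bit 0 = 0  t=1,i=7
  bits 01010010110011100111101011011010 = 1389263578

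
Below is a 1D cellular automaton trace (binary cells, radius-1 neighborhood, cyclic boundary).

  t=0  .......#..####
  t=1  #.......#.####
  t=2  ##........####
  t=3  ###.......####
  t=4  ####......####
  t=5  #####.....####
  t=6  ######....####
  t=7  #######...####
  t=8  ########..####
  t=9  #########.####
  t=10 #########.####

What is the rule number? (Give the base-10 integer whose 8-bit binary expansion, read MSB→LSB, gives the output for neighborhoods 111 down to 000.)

216

  ### -> #   bit 7 = 1  t=0,i=11
  ##. -> #   bit 6 = 1  t=0,i=13
  #.# -> .   bit 5 = 0  t=1,i=9
  #.. -> #   bit 4 = 1  t=0,i=0
  .## -> #   bit 3 = 1  t=0,i=10
  .#. -> .   bit 2 = 0  t=0,i=7
  ..# -> .   bit 1 = 0  t=0,i=6
  ... -> .   bit 0 = 0  t=0,i=1
  bits 11011000 = 216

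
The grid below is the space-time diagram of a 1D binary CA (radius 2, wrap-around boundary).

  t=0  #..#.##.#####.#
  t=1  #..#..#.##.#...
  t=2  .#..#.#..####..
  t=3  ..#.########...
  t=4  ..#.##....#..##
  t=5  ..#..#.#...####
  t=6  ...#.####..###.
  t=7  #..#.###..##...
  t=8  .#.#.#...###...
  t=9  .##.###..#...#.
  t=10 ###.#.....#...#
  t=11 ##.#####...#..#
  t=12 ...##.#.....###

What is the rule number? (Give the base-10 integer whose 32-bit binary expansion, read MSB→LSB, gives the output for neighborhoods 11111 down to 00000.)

1150924769

  [31] ##### => .  t=0,i=10
  [30] ####. => #  t=0,i=11
  [29] ###.# => .  t=0,i=12
  [28] ###.. => .  t=2,i=12
  [27] ##.## => .  t=0,i=7
  [26] ##.#. => #  t=1,i=10
  [25] ##..# => .  t=0,i=1
  [24] ##... => .  t=2,i=13
  [23] #.### => #  t=0,i=8
  [22] #.##. => .  t=0,i=5
  [21] #.#.# => .  t=8,i=3
  [20] #.#.. => #  t=1,i=11
  [19] #..## => #  t=2,i=8
  [18] #..#. => .  t=0,i=2
  [17] #...# => .  t=1,i=13
  [16] #.... => #  t=3,i=13
  [15] .#### => #  t=0,i=9
  [14] .###. => .  t=6,i=12
  [13] .##.# => #  t=0,i=6
  [12] .##.. => #  t=0,i=0
  [11] .#.## => .  t=0,i=4
  [10] .#.#. => #  t=2,i=5
  [9] .#..# => #  t=1,i=1
  [8] .#... => #  t=1,i=12
  [7] ..### => #  t=2,i=9
  [6] ..##. => #  t=4,i=13
  [5] ..#.# => #  t=0,i=3
  [4] ..#.. => .  t=1,i=0
  [3] ...## => .  t=5,i=10
  [2] ...#. => .  t=1,i=14
  [1] ....# => .  t=3,i=0
  [0] ..... => #  t=3,i=14
  bits 01000100100110011011011111100001 = 1150924769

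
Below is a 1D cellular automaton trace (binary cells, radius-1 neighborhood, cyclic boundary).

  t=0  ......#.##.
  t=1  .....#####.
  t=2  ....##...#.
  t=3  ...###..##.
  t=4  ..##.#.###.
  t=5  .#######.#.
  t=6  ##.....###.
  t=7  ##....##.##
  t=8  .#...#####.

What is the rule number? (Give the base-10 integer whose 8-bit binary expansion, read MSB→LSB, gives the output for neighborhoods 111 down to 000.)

110

  nb ###: next=.  (t=1,i=6, bit7=0)
  nb ##.: next=#  (t=0,i=9, bit6=1)
  nb #.#: next=#  (t=0,i=7, bit5=1)
  nb #..: next=.  (t=0,i=10, bit4=0)
  nb .##: next=#  (t=0,i=8, bit3=1)
  nb .#.: next=#  (t=0,i=6, bit2=1)
  nb ..#: next=#  (t=0,i=5, bit1=1)
  nb ...: next=.  (t=0,i=0, bit0=0)
  bits 01101110 = 110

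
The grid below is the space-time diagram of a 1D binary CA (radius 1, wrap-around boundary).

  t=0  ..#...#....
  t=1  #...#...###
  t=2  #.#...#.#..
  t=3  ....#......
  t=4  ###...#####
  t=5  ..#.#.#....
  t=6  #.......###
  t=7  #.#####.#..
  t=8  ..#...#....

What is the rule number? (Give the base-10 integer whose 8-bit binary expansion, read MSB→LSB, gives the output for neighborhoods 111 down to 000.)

73

  ### -> .   bit 7 = 0  t=1,i=9
  ##. -> #   bit 6 = 1  t=1,i=0
  #.# -> .   bit 5 = 0  t=2,i=1
  #.. -> .   bit 4 = 0  t=0,i=3
  .## -> #   bit 3 = 1  t=1,i=8
  .#. -> .   bit 2 = 0  t=0,i=2
  ..# -> .   bit 1 = 0  t=0,i=1
  ... -> #   bit 0 = 1  t=0,i=0
  bits 01001001 = 73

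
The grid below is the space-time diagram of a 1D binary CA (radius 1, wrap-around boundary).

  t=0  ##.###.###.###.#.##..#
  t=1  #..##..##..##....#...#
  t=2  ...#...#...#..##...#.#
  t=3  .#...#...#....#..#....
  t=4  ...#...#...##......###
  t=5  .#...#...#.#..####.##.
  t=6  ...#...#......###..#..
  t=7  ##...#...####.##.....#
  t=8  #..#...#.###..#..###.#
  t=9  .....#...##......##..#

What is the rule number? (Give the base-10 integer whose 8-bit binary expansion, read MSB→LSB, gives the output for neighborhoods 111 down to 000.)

  [7] ### => #  t=0,i=0
  [6] ##. => .  t=0,i=1
  [5] #.# => .  t=0,i=2
  [4] #.. => .  t=0,i=19
  [3] .## => #  t=0,i=3
  [2] .#. => .  t=0,i=15
  [1] ..# => .  t=0,i=20
  [0] ... => #  t=1,i=14
  bits 10001001 = 137

137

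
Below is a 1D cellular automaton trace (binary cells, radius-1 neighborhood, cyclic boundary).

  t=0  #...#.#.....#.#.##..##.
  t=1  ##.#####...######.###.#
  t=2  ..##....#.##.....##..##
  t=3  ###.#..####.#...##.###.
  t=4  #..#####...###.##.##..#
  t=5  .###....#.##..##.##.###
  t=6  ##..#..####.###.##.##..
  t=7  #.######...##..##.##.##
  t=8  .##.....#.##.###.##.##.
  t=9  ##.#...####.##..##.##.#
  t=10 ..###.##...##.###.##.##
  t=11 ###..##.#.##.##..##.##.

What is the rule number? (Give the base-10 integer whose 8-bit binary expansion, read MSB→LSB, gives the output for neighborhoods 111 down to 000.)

62

  nb ###: next=.  (t=1,i=0, bit7=0)
  nb ##.: next=.  (t=0,i=17, bit6=0)
  nb #.#: next=#  (t=0,i=5, bit5=1)
  nb #..: next=#  (t=0,i=1, bit4=1)
  nb .##: next=#  (t=0,i=16, bit3=1)
  nb .#.: next=#  (t=0,i=0, bit2=1)
  nb ..#: next=#  (t=0,i=3, bit1=1)
  nb ...: next=.  (t=0,i=2, bit0=0)
  bits 00111110 = 62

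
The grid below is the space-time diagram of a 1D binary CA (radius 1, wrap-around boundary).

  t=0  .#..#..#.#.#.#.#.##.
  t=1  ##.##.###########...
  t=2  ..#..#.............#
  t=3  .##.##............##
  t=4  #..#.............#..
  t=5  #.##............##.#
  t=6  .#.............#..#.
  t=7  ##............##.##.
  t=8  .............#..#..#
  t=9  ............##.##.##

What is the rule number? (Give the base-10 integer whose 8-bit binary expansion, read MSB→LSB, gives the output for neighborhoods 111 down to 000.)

  ### -> .   bit 7 = 0  t=1,i=7
  ##. -> .   bit 6 = 0  t=0,i=18
  #.# -> #   bit 5 = 1  t=0,i=8
  #.. -> .   bit 4 = 0  t=0,i=2
  .## -> .   bit 3 = 0  t=0,i=17
  .#. -> #   bit 2 = 1  t=0,i=1
  ..# -> #   bit 1 = 1  t=0,i=0
  ... -> .   bit 0 = 0  t=1,i=18
  bits 00100110 = 38

38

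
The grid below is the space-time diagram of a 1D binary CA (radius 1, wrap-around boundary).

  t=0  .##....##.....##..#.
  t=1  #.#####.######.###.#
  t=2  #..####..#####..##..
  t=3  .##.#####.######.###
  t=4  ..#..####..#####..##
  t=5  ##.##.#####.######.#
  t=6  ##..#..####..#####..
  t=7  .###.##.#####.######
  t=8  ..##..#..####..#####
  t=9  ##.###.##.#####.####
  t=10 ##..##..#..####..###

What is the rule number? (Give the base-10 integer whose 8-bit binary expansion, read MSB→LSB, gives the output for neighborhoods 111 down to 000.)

211

  ### -> #   bit 7 = 1  t=1,i=3
  ##. -> #   bit 6 = 1  t=0,i=2
  #.# -> .   bit 5 = 0  t=1,i=1
  #.. -> #   bit 4 = 1  t=0,i=3
  .## -> .   bit 3 = 0  t=0,i=1
  .#. -> .   bit 2 = 0  t=0,i=18
  ..# -> #   bit 1 = 1  t=0,i=0
  ... -> #   bit 0 = 1  t=0,i=4
  bits 11010011 = 211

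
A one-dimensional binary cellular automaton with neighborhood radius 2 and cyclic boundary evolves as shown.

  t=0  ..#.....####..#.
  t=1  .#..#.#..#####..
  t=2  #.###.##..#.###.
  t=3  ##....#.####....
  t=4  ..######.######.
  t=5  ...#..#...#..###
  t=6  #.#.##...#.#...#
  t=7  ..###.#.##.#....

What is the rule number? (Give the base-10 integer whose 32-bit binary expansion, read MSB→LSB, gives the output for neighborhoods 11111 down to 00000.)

  ##### -> .   bit 31 = 0  t=1,i=11
  ####. -> #   bit 30 = 1  t=0,i=10
  ###.# -> .   bit 29 = 0  t=2,i=4
  ###.. -> #   bit 28 = 1  t=0,i=11
  ##.## -> .   bit 27 = 0  t=2,i=5
  ##.#. -> .   bit 26 = 0  t=2,i=15
  ##..# -> #   bit 25 = 1  t=0,i=12
  ##... -> #   bit 24 = 1  t=1,i=14
  #.### -> .   bit 23 = 0  t=2,i=2
  #.##. -> #   bit 22 = 1  t=2,i=6
  #.#.# -> #   bit 21 = 1  t=2,i=0
  #.#.. -> #   bit 20 = 1  t=1,i=6
  #..## -> .   bit 19 = 0  t=1,i=8
  #..#. -> #   bit 18 = 1  t=0,i=13
  #...# -> .   bit 17 = 0  t=0,i=0
  #.... -> #   bit 16 = 1  t=0,i=4
  .#### -> #   bit 15 = 1  t=0,i=9
  .###. -> .   bit 14 = 0  t=2,i=3
  .##.# -> .   bit 13 = 0  t=6,i=0
  .##.. -> .   bit 12 = 0  t=2,i=7
  .#.## -> #   bit 11 = 1  t=2,i=1
  .#.#. -> .   bit 10 = 0  t=1,i=5
  .#..# -> #   bit 9 = 1  t=1,i=2
  .#... -> .   bit 8 = 0  t=0,i=3
  ..### -> .   bit 7 = 0  t=0,i=8
  ..##. -> .   bit 6 = 0  t=3,i=0
  ..#.# -> #   bit 5 = 1  t=1,i=4
  ..#.. -> .   bit 4 = 0  t=0,i=2
  ...## -> .   bit 3 = 0  t=0,i=7
  ...#. -> #   bit 2 = 1  t=0,i=1
  ....# -> #   bit 1 = 1  t=0,i=6
  ..... -> .   bit 0 = 0  t=0,i=5
  bits 01010011011101011000101000100110 = 1400212006

1400212006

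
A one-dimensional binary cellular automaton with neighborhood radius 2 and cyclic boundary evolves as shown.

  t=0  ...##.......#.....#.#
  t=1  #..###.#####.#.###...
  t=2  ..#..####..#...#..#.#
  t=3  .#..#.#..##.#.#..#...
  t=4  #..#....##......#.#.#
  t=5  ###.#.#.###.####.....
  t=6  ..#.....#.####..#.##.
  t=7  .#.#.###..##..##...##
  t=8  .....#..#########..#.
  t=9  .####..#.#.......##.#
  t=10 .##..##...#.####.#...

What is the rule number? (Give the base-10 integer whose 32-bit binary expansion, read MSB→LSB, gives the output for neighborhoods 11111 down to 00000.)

730632519

  [31] ##### => .  t=1,i=9
  [30] ####. => .  t=1,i=10
  [29] ###.# => #  t=1,i=5
  [28] ###.. => .  t=1,i=17
  [27] ##.## => #  t=1,i=6
  [26] ##.#. => .  t=1,i=12
  [25] ##..# => #  t=2,i=9
  [24] ##... => #  t=0,i=5
  [23] #.### => #  t=1,i=7
  [22] #.##. => .  t=4,i=20
  [21] #.#.# => .  t=1,i=13
  [20] #.#.. => .  t=0,i=20
  [19] #..## => #  t=1,i=2
  [18] #..#. => #  t=2,i=1
  [17] #...# => .  t=0,i=1
  [16] #.... => .  t=0,i=6
  [15] .#### => #  t=1,i=8
  [14] .###. => .  t=1,i=4
  [13] .##.# => .  t=3,i=10
  [12] .##.. => #  t=0,i=4
  [11] .#.## => .  t=1,i=14
  [10] .#.#. => .  t=0,i=19
  [9] .#..# => .  t=1,i=1
  [8] .#... => #  t=0,i=0
  [7] ..### => .  t=1,i=3
  [6] ..##. => #  t=0,i=3
  [5] ..#.# => .  t=0,i=18
  [4] ..#.. => .  t=0,i=12
  [3] ...## => .  t=0,i=2
  [2] ...#. => #  t=0,i=11
  [1] ....# => #  t=0,i=10
  [0] ..... => #  t=0,i=7
  bits 00101011100011001001000101000111 = 730632519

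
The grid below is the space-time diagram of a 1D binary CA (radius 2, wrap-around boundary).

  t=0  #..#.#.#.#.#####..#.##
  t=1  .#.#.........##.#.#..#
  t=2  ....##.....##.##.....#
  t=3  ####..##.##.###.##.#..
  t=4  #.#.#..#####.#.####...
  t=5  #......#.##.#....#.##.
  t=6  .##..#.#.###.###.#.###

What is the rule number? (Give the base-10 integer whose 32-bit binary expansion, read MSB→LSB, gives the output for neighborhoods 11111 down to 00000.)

  ##### -> #   bit 31 = 1  t=0,i=13
  ####. -> #   bit 30 = 1  t=0,i=14
  ###.# -> .   bit 29 = 0  t=3,i=14
  ###.. -> .   bit 28 = 0  t=0,i=0
  ##.## -> #   bit 27 = 1  t=2,i=13
  ##.#. -> #   bit 26 = 1  t=1,i=15
  ##..# -> #   bit 25 = 1  t=0,i=1
  ##... -> #   bit 24 = 1  t=2,i=6
  #.### -> .   bit 23 = 0  t=0,i=11
  #.##. -> #   bit 22 = 1  t=2,i=14
  #.#.# -> .   bit 21 = 0  t=0,i=5
  #.#.. -> .   bit 20 = 0  t=1,i=3
  #..## -> .   bit 19 = 0  t=3,i=5
  #..#. -> .   bit 18 = 0  t=0,i=2
  #...# -> #   bit 17 = 1  t=4,i=20
  #.... -> #   bit 16 = 1  t=1,i=5
  .#### -> .   bit 15 = 0  t=0,i=12
  .###. -> #   bit 14 = 1  t=0,i=21
  .##.# -> #   bit 13 = 1  t=1,i=14
  .##.. -> .   bit 12 = 0  t=2,i=5
  .#.## -> .   bit 11 = 0  t=0,i=10
  .#.#. -> .   bit 10 = 0  t=0,i=4
  .#..# -> .   bit 9 = 0  t=1,i=19
  .#... -> #   bit 8 = 1  t=1,i=4
  ..### -> #   bit 7 = 1  t=3,i=0
  ..##. -> .   bit 6 = 0  t=1,i=13
  ..#.# -> #   bit 5 = 1  t=0,i=3
  ..#.. -> .   bit 4 = 0  t=2,i=21
  ...## -> #   bit 3 = 1  t=1,i=12
  ...#. -> .   bit 2 = 0  t=2,i=20
  ....# -> #   bit 1 = 1  t=1,i=11
  ..... -> .   bit 0 = 0  t=1,i=6
  bits 11001111010000110110000110101010 = 3477299626

3477299626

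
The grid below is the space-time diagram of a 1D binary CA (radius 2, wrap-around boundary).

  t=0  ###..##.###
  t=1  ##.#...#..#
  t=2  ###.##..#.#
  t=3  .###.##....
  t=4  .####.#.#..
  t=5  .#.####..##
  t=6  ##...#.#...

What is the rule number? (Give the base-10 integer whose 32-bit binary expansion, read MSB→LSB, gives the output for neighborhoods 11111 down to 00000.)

3995292544

  ##### -> #   bit 31 = 1  t=0,i=0
  ####. -> #   bit 30 = 1  t=0,i=1
  ###.# -> #   bit 29 = 1  t=1,i=1
  ###.. -> .   bit 28 = 0  t=0,i=2
  ##.## -> #   bit 27 = 1  t=0,i=7
  ##.#. -> #   bit 26 = 1  t=1,i=2
  ##..# -> #   bit 25 = 1  t=0,i=3
  ##... -> .   bit 24 = 0  t=3,i=7
  #.### -> .   bit 23 = 0  t=0,i=8
  #.##. -> .   bit 22 = 0  t=2,i=4
  #.#.# -> #   bit 21 = 1  t=4,i=6
  #.#.. -> .   bit 20 = 0  t=1,i=3
  #..## -> .   bit 19 = 0  t=0,i=4
  #..#. -> .   bit 18 = 0  t=2,i=7
  #...# -> #   bit 17 = 1  t=1,i=5
  #.... -> #   bit 16 = 1  t=3,i=8
  .#### -> .   bit 15 = 0  t=0,i=9
  .###. -> #   bit 14 = 1  t=1,i=0
  .##.# -> .   bit 13 = 0  t=0,i=6
  .##.. -> #   bit 12 = 1  t=2,i=5
  .#.## -> .   bit 11 = 0  t=2,i=9
  .#.#. -> .   bit 10 = 0  t=4,i=7
  .#..# -> #   bit 9 = 1  t=1,i=8
  .#... -> #   bit 8 = 1  t=1,i=4
  ..### -> #   bit 7 = 1  t=1,i=10
  ..##. -> .   bit 6 = 0  t=0,i=5
  ..#.# -> .   bit 5 = 0  t=2,i=8
  ..#.. -> .   bit 4 = 0  t=1,i=7
  ...## -> .   bit 3 = 0  t=3,i=0
  ...#. -> .   bit 2 = 0  t=1,i=6
  ....# -> .   bit 1 = 0  t=3,i=10
  ..... -> .   bit 0 = 0  t=3,i=9
  bits 11101110001000110101001110000000 = 3995292544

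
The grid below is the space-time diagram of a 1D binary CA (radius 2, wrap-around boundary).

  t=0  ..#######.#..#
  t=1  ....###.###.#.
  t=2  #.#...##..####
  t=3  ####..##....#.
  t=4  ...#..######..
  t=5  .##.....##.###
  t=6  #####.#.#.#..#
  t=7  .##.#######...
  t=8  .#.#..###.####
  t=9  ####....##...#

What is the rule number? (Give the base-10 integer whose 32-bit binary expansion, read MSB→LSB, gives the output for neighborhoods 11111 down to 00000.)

  [31] ##### => #  t=0,i=4
  [30] ####. => .  t=0,i=7
  [29] ###.# => #  t=0,i=8
  [28] ###.. => #  t=3,i=3
  [27] ##.## => #  t=1,i=7
  [26] ##.#. => #  t=0,i=9
  [25] ##..# => .  t=2,i=8
  [24] ##... => #  t=3,i=8
  [23] #.### => .  t=1,i=8
  [22] #.##. => #  t=5,i=1
  [21] #.#.# => #  t=6,i=6
  [20] #.#.. => #  t=0,i=10
  [19] #..## => .  t=0,i=1
  [18] #..#. => #  t=0,i=12
  [17] #...# => .  t=2,i=4
  [16] #.... => #  t=1,i=0
  [15] .#### => .  t=0,i=3
  [14] .###. => .  t=1,i=5
  [13] .##.# => .  t=5,i=9
  [12] .##.. => #  t=2,i=7
  [11] .#.## => .  t=3,i=13
  [10] .#.#. => #  t=6,i=7
  [9] .#..# => .  t=0,i=0
  [8] .#... => #  t=1,i=13
  [7] ..### => .  t=0,i=2
  [6] ..##. => #  t=2,i=6
  [5] ..#.# => .  t=3,i=12
  [4] ..#.. => .  t=0,i=13
  [3] ...## => .  t=1,i=3
  [2] ...#. => #  t=3,i=11
  [1] ....# => #  t=1,i=2
  [0] ..... => .  t=1,i=1
  bits 10111101011101010001010101000110 = 3178566982

3178566982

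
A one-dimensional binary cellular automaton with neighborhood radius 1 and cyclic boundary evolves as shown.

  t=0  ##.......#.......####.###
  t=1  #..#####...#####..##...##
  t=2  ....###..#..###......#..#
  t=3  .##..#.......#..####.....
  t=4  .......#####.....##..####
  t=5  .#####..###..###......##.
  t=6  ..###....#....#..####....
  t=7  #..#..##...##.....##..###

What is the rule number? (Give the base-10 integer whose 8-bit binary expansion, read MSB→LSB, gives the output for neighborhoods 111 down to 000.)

  [7] ### => #  t=0,i=0
  [6] ##. => .  t=0,i=1
  [5] #.# => .  t=0,i=21
  [4] #.. => .  t=0,i=2
  [3] .## => .  t=0,i=17
  [2] .#. => .  t=0,i=9
  [1] ..# => .  t=0,i=8
  [0] ... => #  t=0,i=3
  bits 10000001 = 129

129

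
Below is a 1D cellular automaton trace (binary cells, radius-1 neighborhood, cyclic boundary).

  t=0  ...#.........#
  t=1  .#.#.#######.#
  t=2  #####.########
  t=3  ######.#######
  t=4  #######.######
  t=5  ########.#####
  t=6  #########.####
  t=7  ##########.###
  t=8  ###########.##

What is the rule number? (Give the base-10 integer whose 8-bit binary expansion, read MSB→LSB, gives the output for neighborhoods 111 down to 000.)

  nb ###: next=#  (t=1,i=6, bit7=1)
  nb ##.: next=#  (t=1,i=11, bit6=1)
  nb #.#: next=#  (t=1,i=0, bit5=1)
  nb #..: next=.  (t=0,i=0, bit4=0)
  nb .##: next=.  (t=1,i=5, bit3=0)
  nb .#.: next=#  (t=0,i=3, bit2=1)
  nb ..#: next=.  (t=0,i=2, bit1=0)
  nb ...: next=#  (t=0,i=1, bit0=1)
  bits 11100101 = 229

229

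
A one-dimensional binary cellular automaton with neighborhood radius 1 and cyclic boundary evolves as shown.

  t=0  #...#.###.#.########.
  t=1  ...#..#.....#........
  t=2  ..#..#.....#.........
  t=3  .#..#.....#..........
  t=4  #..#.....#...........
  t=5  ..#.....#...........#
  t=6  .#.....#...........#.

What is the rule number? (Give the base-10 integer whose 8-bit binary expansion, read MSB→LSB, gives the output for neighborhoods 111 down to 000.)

10

  [7] ### => .  t=0,i=7
  [6] ##. => .  t=0,i=8
  [5] #.# => .  t=0,i=5
  [4] #.. => .  t=0,i=1
  [3] .## => #  t=0,i=6
  [2] .#. => .  t=0,i=0
  [1] ..# => #  t=0,i=3
  [0] ... => .  t=0,i=2
  bits 00001010 = 10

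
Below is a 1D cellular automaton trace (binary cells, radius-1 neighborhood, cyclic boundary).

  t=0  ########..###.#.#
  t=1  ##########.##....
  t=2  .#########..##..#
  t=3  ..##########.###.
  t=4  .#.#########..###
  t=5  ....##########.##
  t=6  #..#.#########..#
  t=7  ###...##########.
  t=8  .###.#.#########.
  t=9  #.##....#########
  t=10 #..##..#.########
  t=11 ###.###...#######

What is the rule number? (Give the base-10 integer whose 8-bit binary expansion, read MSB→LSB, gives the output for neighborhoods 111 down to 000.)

  ### -> #   bit 7 = 1  t=0,i=0
  ##. -> #   bit 6 = 1  t=0,i=7
  #.# -> .   bit 5 = 0  t=0,i=13
  #.. -> #   bit 4 = 1  t=0,i=8
  .## -> .   bit 3 = 0  t=0,i=10
  .#. -> .   bit 2 = 0  t=0,i=14
  ..# -> #   bit 1 = 1  t=0,i=9
  ... -> .   bit 0 = 0  t=1,i=14
  bits 11010010 = 210

210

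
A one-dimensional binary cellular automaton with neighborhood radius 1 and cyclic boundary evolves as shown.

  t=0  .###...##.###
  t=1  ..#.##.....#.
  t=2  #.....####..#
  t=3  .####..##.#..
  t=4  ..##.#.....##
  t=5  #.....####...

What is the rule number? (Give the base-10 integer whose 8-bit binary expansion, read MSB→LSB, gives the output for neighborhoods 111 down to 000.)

145

  ###|#  b7=1 t=0,i=2
  ##.|.  b6=0 t=0,i=3
  #.#|.  b5=0 t=0,i=0
  #..|#  b4=1 t=0,i=4
  .##|.  b3=0 t=0,i=1
  .#.|.  b2=0 t=1,i=2
  ..#|.  b1=0 t=0,i=6
  ...|#  b0=1 t=0,i=5
  bits 10010001 = 145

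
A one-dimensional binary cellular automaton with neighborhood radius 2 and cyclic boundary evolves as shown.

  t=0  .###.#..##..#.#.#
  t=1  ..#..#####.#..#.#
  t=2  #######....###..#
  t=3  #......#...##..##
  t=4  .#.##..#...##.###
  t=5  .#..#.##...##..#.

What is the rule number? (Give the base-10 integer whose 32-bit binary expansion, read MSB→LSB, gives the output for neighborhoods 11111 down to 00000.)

  ##### -> .   bit 31 = 0  t=1,i=7
  ####. -> .   bit 30 = 0  t=1,i=8
  ###.# -> .   bit 29 = 0  t=0,i=3
  ###.. -> .   bit 28 = 0  t=2,i=6
  ##.## -> .   bit 27 = 0  t=4,i=13
  ##.#. -> .   bit 26 = 0  t=0,i=4
  ##..# -> .   bit 25 = 0  t=0,i=10
  ##... -> #   bit 24 = 1  t=2,i=7
  #.### -> .   bit 23 = 0  t=0,i=1
  #.##. -> .   bit 22 = 0  t=4,i=3
  #.#.# -> #   bit 21 = 1  t=0,i=14
  #.#.. -> #   bit 20 = 1  t=0,i=5
  #..## -> #   bit 19 = 1  t=0,i=7
  #..#. -> #   bit 18 = 1  t=0,i=11
  #...# -> .   bit 17 = 0  t=3,i=9
  #.... -> .   bit 16 = 0  t=2,i=8
  .#### -> #   bit 15 = 1  t=1,i=6
  .###. -> #   bit 14 = 1  t=0,i=2
  .##.# -> #   bit 13 = 1  t=4,i=12
  .##.. -> #   bit 12 = 1  t=0,i=9
  .#.## -> .   bit 11 = 0  t=0,i=0
  .#.#. -> .   bit 10 = 0  t=0,i=13
  .#..# -> #   bit 9 = 1  t=0,i=6
  .#... -> .   bit 8 = 0  t=3,i=8
  ..### -> #   bit 7 = 1  t=1,i=5
  ..##. -> #   bit 6 = 1  t=0,i=8
  ..#.# -> .   bit 5 = 0  t=0,i=12
  ..#.. -> #   bit 4 = 1  t=1,i=2
  ...## -> .   bit 3 = 0  t=2,i=10
  ...#. -> .   bit 2 = 0  t=3,i=6
  ....# -> .   bit 1 = 0  t=2,i=9
  ..... -> #   bit 0 = 1  t=3,i=3
  bits 00000001001111001111001011010001 = 20771537

20771537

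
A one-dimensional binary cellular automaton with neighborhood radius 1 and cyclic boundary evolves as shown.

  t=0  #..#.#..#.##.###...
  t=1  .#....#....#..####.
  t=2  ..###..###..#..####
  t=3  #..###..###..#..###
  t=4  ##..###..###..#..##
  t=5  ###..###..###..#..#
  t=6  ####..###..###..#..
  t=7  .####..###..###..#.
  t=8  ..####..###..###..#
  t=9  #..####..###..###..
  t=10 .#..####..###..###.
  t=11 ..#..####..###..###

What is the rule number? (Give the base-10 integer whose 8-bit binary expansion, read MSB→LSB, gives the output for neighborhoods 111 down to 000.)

209

  nb ###: next=#  (t=0,i=14, bit7=1)
  nb ##.: next=#  (t=0,i=11, bit6=1)
  nb #.#: next=.  (t=0,i=4, bit5=0)
  nb #..: next=#  (t=0,i=1, bit4=1)
  nb .##: next=.  (t=0,i=10, bit3=0)
  nb .#.: next=.  (t=0,i=0, bit2=0)
  nb ..#: next=.  (t=0,i=2, bit1=0)
  nb ...: next=#  (t=0,i=17, bit0=1)
  bits 11010001 = 209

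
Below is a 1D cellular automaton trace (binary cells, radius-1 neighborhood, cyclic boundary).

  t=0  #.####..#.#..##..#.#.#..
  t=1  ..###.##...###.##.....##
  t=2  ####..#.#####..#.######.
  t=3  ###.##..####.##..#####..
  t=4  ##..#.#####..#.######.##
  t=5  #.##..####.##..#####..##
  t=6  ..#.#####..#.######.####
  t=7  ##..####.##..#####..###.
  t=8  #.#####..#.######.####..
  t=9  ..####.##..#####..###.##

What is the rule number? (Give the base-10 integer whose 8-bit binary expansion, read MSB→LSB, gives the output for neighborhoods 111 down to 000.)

155

  nb ###: next=#  (t=0,i=3, bit7=1)
  nb ##.: next=.  (t=0,i=5, bit6=0)
  nb #.#: next=.  (t=0,i=1, bit5=0)
  nb #..: next=#  (t=0,i=6, bit4=1)
  nb .##: next=#  (t=0,i=2, bit3=1)
  nb .#.: next=.  (t=0,i=0, bit2=0)
  nb ..#: next=#  (t=0,i=7, bit1=1)
  nb ...: next=#  (t=1,i=9, bit0=1)
  bits 10011011 = 155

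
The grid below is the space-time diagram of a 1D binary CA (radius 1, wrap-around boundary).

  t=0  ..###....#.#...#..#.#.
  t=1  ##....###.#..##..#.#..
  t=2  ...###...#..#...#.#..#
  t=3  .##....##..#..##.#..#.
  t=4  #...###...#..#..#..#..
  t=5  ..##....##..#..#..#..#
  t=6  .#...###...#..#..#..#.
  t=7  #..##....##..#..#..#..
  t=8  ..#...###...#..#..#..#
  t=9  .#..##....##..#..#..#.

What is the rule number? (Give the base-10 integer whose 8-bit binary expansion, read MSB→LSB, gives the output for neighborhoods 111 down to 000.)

  ###|.  b7=0 t=0,i=3
  ##.|.  b6=0 t=0,i=4
  #.#|#  b5=1 t=0,i=10
  #..|.  b4=0 t=0,i=5
  .##|.  b3=0 t=0,i=2
  .#.|.  b2=0 t=0,i=9
  ..#|#  b1=1 t=0,i=1
  ...|#  b0=1 t=0,i=0
  bits 00100011 = 35

35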